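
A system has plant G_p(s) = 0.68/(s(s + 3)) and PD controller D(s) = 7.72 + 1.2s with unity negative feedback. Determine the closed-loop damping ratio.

Forward path: (7.72 + 1.2s)·0.68/(s(s+3)). The closed-loop characteristic equation is s² + (3 + 0.68·1.2)s + 0.68·7.72 = 0.
That is s² + 3.816s + 5.25 = 0, so ω_n = 2.291 rad/s and ζ = 3.816/(2·2.291) = 0.8328.

ζ = 0.833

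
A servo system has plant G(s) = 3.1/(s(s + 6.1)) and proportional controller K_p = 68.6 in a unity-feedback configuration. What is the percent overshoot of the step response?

51.1%

From 1 + K_pG(s) = 0: s² + 6.1s + 212.7 = 0 ⇒ ω_n = 14.58, ζ = 0.2091.
%OS = 100·exp(−πζ/√(1−ζ²)) = 100·exp(−π·0.2091/√0.9563) = 51.1%.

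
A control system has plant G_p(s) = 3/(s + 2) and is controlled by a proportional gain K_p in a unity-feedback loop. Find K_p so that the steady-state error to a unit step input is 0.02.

K_p = 32.7

The loop is type 0, so e_ss(step) = 1/(1 + K_pos) with K_pos = K_p·G_p(0).
G_p(0) = 1.5. Require 1/(1 + K_p·1.5) = 0.02, so 1 + 1.5·K_p = 50.
K_p = (50 − 1)/1.5 = 32.7.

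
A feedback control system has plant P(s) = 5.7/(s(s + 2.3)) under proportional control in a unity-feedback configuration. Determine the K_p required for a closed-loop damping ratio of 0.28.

Closed-loop characteristic equation: s² + 2.3s + K_p·5.7 = 0.
So ω_n = √(5.7K_p) and 2ζω_n = 2.3, giving ζ = 2.3/(2√(5.7K_p)).
Setting ζ = 0.28: √(5.7K_p) = 2.3/(2·0.28) = 4.107, so K_p = 16.87/5.7 = 2.96.

K_p = 2.96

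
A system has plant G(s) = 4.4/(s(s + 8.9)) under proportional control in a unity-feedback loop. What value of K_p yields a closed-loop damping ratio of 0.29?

K_p = 53.5

Closed-loop characteristic equation: s² + 8.9s + K_p·4.4 = 0.
So ω_n = √(4.4K_p) and 2ζω_n = 8.9, giving ζ = 8.9/(2√(4.4K_p)).
Setting ζ = 0.29: √(4.4K_p) = 8.9/(2·0.29) = 15.34, so K_p = 235.5/4.4 = 53.5.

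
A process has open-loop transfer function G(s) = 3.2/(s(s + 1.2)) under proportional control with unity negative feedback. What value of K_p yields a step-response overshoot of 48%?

From %OS = 100·exp(−πζ/√(1−ζ²)) = 48%, ζ = −ln(0.48)/√(π²+ln²(0.48)) = 0.2275.
Characteristic equation s² + 1.2s + 3.2K_p = 0 gives ζ = 1.2/(2√(3.2K_p)).
Setting ζ = 0.2275: √(3.2K_p) = 1.2/(2·0.2275) = 2.637, so K_p = 6.955/3.2 = 2.17.

K_p = 2.17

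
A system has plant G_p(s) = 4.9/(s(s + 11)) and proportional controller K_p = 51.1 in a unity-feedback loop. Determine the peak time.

The closed-loop denominator s² + 11s + 250.4 gives ω_n = √250.4 = 15.82 and ζ = 11/(2ω_n) = 0.3476.
Damped frequency ω_d = ω_n√(1−ζ²) = 14.84 rad/s, so peak time T_p = π/ω_d = 0.212 s.

T_p = 0.212 s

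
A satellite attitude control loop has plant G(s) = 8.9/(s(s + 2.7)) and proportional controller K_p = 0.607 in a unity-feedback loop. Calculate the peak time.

Closed-loop characteristic equation: s² + 2.7s + 5.402 = 0, so ω_n = 2.324 rad/s and ζ = 2.7/(2·2.324) = 0.5808.
Damped frequency ω_d = ω_n√(1−ζ²) = 1.892 rad/s, so peak time T_p = π/ω_d = 1.66 s.

T_p = 1.66 s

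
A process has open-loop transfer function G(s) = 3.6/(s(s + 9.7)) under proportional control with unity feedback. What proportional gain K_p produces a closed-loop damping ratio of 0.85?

K_p = 9.04

Closed-loop characteristic equation: s² + 9.7s + K_p·3.6 = 0.
So ω_n = √(3.6K_p) and 2ζω_n = 9.7, giving ζ = 9.7/(2√(3.6K_p)).
Setting ζ = 0.85: √(3.6K_p) = 9.7/(2·0.85) = 5.706, so K_p = 32.56/3.6 = 9.04.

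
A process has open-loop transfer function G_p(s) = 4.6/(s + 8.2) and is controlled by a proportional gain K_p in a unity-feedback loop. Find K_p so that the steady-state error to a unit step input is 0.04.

K_p = 42.8

For a type-0 loop with proportional control, e_ss = 1/(1 + K_p·G_p(0)).
G_p(0) = 0.561. Require 1/(1 + K_p·0.561) = 0.04, so 1 + 0.561·K_p = 25.
K_p = (25 − 1)/0.561 = 42.8.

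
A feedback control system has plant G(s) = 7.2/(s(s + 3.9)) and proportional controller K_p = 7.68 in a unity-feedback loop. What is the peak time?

T_p = 0.438 s

From 1 + K_pG(s) = 0: s² + 3.9s + 55.3 = 0 ⇒ ω_n = 7.436, ζ = 0.2622.
Damped frequency ω_d = ω_n√(1−ζ²) = 7.176 rad/s, so peak time T_p = π/ω_d = 0.438 s.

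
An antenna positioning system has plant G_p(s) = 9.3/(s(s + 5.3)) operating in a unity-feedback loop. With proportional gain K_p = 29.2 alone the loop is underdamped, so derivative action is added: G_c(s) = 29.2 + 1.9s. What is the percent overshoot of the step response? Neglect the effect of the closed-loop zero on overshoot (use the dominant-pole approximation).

4.72%

Forward path: (29.2 + 1.9s)·9.3/(s(s+5.3)). The closed-loop characteristic equation is s² + (5.3 + 9.3·1.9)s + 9.3·29.2 = 0.
That is s² + 22.97s + 271.6 = 0, so ω_n = 16.48 rad/s and ζ = 22.97/(2·16.48) = 0.6969.
%OS = 100·exp(−πζ/√(1−ζ²)) = 4.72%.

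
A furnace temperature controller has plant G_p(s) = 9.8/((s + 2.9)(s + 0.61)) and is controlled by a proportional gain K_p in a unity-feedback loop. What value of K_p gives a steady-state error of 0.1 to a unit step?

K_p = 1.62

The loop is type 0, so e_ss(step) = 1/(1 + K_pos) with K_pos = K_p·G_p(0).
G_p(0) = 5.54. Require 1/(1 + K_p·5.54) = 0.1, so 1 + 5.54·K_p = 10.
K_p = (10 − 1)/5.54 = 1.62.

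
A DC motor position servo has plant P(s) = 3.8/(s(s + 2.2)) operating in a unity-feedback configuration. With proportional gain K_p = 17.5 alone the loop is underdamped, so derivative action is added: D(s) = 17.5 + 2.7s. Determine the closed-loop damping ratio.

ζ = 0.764

Forward path: (17.5 + 2.7s)·3.8/(s(s+2.2)). The closed-loop characteristic equation is s² + (2.2 + 3.8·2.7)s + 3.8·17.5 = 0.
That is s² + 12.46s + 66.5 = 0, so ω_n = 8.155 rad/s and ζ = 12.46/(2·8.155) = 0.764.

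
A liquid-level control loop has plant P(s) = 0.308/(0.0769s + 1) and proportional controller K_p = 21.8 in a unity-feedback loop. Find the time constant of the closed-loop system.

τ = 0.00997 s

Closed loop: T(s) = K_p·P/(1+K_p·P) = 6.714/(0.0769s + 1 + 6.714), with pole at s = −(1 + 6.714)/0.0769 = −100.3.
Closed-loop time constant τ = 1/100.3 = 0.00997 s.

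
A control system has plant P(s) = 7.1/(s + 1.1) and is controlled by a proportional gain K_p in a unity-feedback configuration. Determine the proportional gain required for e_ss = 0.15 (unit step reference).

For a type-0 loop with proportional control, e_ss = 1/(1 + K_p·P(0)).
P(0) = 6.455. Require 1/(1 + K_p·6.455) = 0.15, so 1 + 6.455·K_p = 6.667.
K_p = (6.667 − 1)/6.455 = 0.878.

K_p = 0.878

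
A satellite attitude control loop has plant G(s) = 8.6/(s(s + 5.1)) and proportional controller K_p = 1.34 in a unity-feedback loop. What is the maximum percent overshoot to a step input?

Closed-loop characteristic equation: s² + 5.1s + 11.52 = 0, so ω_n = 3.395 rad/s and ζ = 5.1/(2·3.395) = 0.7512.
%OS = 100·exp(−πζ/√(1−ζ²)) = 100·exp(−π·0.7512/√0.4357) = 2.8%.

2.8%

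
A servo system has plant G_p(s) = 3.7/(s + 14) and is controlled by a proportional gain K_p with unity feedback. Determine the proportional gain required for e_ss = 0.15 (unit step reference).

For a type-0 loop with proportional control, e_ss = 1/(1 + K_p·G_p(0)).
G_p(0) = 0.2643. Require 1/(1 + K_p·0.2643) = 0.15, so 1 + 0.2643·K_p = 6.667.
K_p = (6.667 − 1)/0.2643 = 21.4.

K_p = 21.4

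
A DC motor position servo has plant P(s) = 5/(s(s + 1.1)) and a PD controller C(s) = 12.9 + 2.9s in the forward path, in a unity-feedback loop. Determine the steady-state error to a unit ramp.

The loop has one pole at the origin (type 1). Velocity error constant K_v = lim_{s→0} s·C(s)P(s) = 12.9·5/1.1 = 58.64.
Steady-state error to a unit ramp: e_ss = 1/K_v = 0.0171.

0.0171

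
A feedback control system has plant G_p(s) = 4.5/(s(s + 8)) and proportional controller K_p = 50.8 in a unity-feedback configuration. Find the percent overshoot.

From 1 + K_pG_p(s) = 0: s² + 8s + 228.6 = 0 ⇒ ω_n = 15.12, ζ = 0.2646.
%OS = 100·exp(−πζ/√(1−ζ²)) = 100·exp(−π·0.2646/√0.93) = 42.2%.

42.2%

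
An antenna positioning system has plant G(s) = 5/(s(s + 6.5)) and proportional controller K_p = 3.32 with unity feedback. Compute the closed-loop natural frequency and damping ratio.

The closed-loop denominator is s(s+6.5) + 3.32·5 = s² + 6.5s + 16.6.
So ω_n² = 16.6 ⇒ ω_n = 4.074 rad/s, and ζ = 6.5/(2ω_n) = 0.798.

ω_n = 4.07 rad/s, ζ = 0.798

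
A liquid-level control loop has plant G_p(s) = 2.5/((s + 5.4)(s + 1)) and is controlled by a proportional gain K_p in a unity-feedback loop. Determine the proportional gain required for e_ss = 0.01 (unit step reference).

K_p = 214

The loop is type 0, so e_ss(step) = 1/(1 + K_pos) with K_pos = K_p·G_p(0).
G_p(0) = 0.463. Require 1/(1 + K_p·0.463) = 0.01, so 1 + 0.463·K_p = 100.
K_p = (100 − 1)/0.463 = 214.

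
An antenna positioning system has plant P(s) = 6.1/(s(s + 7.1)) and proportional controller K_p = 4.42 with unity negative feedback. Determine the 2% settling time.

T_s ≈ 1.13 s

Closed-loop characteristic equation: s² + 7.1s + 26.96 = 0, so ω_n = 5.192 rad/s and ζ = 7.1/(2·5.192) = 0.6837.
2% settling time T_s ≈ 4/(ζω_n) = 4/3.55 = 1.13 s.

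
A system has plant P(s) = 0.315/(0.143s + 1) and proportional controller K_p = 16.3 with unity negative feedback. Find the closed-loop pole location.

Closed loop: T(s) = K_p·P/(1+K_p·P) = 5.135/(0.143s + 1 + 5.135), with pole at s = −(1 + 5.135)/0.143 = −42.9.

s = -42.9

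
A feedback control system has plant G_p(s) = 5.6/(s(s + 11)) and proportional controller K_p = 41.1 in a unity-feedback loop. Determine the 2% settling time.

T_s ≈ 0.727 s

From 1 + K_pG_p(s) = 0: s² + 11s + 230.2 = 0 ⇒ ω_n = 15.17, ζ = 0.3625.
2% settling time T_s ≈ 4/(ζω_n) = 4/5.5 = 0.727 s.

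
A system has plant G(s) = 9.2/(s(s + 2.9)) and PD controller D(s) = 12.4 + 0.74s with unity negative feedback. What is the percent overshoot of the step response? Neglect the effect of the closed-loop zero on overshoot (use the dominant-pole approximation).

Forward path: (12.4 + 0.74s)·9.2/(s(s+2.9)). The closed-loop characteristic equation is s² + (2.9 + 9.2·0.74)s + 9.2·12.4 = 0.
That is s² + 9.708s + 114.1 = 0, so ω_n = 10.68 rad/s and ζ = 9.708/(2·10.68) = 0.4545.
%OS = 100·exp(−πζ/√(1−ζ²)) = 20.1%.

20.1%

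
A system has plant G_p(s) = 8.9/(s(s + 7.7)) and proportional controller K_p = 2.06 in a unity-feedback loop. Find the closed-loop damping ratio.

With unity feedback the closed-loop characteristic equation is s² + 7.7s + 2.06·8.9 = s² + 7.7s + 18.33 = 0.
So ω_n² = 18.33 ⇒ ω_n = 4.282 rad/s, and ζ = 7.7/(2ω_n) = 0.899.

ζ = 0.899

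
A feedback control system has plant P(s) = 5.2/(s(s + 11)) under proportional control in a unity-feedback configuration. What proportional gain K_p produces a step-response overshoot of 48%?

From %OS = 100·exp(−πζ/√(1−ζ²)) = 48%, ζ = −ln(0.48)/√(π²+ln²(0.48)) = 0.2275.
Characteristic equation s² + 11s + 5.2K_p = 0 gives ζ = 11/(2√(5.2K_p)).
Setting ζ = 0.2275: √(5.2K_p) = 11/(2·0.2275) = 24.18, so K_p = 584.5/5.2 = 112.

K_p = 112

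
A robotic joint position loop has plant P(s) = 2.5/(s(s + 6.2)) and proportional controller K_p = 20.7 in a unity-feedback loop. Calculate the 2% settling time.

T_s ≈ 1.29 s

Closed-loop characteristic equation: s² + 6.2s + 51.75 = 0, so ω_n = 7.194 rad/s and ζ = 6.2/(2·7.194) = 0.4309.
2% settling time T_s ≈ 4/(ζω_n) = 4/3.1 = 1.29 s.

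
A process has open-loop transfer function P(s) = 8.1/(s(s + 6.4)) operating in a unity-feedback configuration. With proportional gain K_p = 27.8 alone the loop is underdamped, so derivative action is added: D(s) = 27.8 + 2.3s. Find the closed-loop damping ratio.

ζ = 0.834

Forward path: (27.8 + 2.3s)·8.1/(s(s+6.4)). The closed-loop characteristic equation is s² + (6.4 + 8.1·2.3)s + 8.1·27.8 = 0.
That is s² + 25.03s + 225.2 = 0, so ω_n = 15.01 rad/s and ζ = 25.03/(2·15.01) = 0.834.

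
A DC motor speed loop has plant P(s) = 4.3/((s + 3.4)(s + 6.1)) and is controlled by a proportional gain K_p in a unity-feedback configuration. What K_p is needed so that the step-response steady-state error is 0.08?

The loop is type 0, so e_ss(step) = 1/(1 + K_pos) with K_pos = K_p·P(0).
P(0) = 0.2073. Require 1/(1 + K_p·0.2073) = 0.08, so 1 + 0.2073·K_p = 12.5.
K_p = (12.5 − 1)/0.2073 = 55.5.

K_p = 55.5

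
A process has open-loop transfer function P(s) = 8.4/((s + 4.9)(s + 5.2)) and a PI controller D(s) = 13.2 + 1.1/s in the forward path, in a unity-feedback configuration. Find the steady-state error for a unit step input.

The open loop D(s)P(s) has a pole at the origin (type 1), so the static position error constant is infinite and e_ss = 1/(1+∞) = 0.

0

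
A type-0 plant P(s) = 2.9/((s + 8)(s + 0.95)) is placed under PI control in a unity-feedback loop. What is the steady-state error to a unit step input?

0

The PI controller's integrator makes the forward path type 1, so e_ss to a step is zero.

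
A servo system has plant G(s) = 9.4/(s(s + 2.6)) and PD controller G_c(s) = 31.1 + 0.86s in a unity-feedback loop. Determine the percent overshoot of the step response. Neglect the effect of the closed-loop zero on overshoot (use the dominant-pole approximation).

Forward path: (31.1 + 0.86s)·9.4/(s(s+2.6)). The closed-loop characteristic equation is s² + (2.6 + 9.4·0.86)s + 9.4·31.1 = 0.
That is s² + 10.68s + 292.3 = 0, so ω_n = 17.1 rad/s and ζ = 10.68/(2·17.1) = 0.3124.
%OS = 100·exp(−πζ/√(1−ζ²)) = 35.6%.

35.6%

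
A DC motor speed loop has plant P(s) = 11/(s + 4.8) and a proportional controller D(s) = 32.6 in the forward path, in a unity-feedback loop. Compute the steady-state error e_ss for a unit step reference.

0.0132

The loop is type 0. Static position error constant K_pos = D(0)·P(0) = 32.6·2.292 = 74.71.
Steady-state error to a unit step: e_ss = 1/(1+K_pos) = 1/75.71 = 0.0132.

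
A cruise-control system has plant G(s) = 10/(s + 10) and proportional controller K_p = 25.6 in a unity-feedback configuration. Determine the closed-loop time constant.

τ = 0.00376 s

Closed-loop transfer function: T(s) = K_p·G(s)/(1 + K_p·G(s)) = 256/(s + 10 + 256) = 256/(s + 266).
Time constant τ = 1/266 = 0.00376 s.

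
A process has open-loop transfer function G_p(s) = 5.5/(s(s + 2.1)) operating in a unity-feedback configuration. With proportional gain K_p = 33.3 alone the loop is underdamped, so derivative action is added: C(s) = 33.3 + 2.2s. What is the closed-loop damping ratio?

Forward path: (33.3 + 2.2s)·5.5/(s(s+2.1)). The closed-loop characteristic equation is s² + (2.1 + 5.5·2.2)s + 5.5·33.3 = 0.
That is s² + 14.2s + 183.1 = 0, so ω_n = 13.53 rad/s and ζ = 14.2/(2·13.53) = 0.5246.

ζ = 0.525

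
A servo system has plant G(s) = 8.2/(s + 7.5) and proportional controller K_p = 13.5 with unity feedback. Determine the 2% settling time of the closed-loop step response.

Closed-loop transfer function: T(s) = K_p·G(s)/(1 + K_p·G(s)) = 110.7/(s + 7.5 + 110.7) = 110.7/(s + 118.2).
Time constant τ = 1/118.2 = 0.00846 s, so the 2% settling time is about 4τ = 0.0338 s.

T_s ≈ 0.0338 s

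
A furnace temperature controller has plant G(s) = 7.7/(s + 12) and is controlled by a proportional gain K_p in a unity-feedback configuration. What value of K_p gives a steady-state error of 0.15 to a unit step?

For a type-0 loop with proportional control, e_ss = 1/(1 + K_p·G(0)).
G(0) = 0.6417. Require 1/(1 + K_p·0.6417) = 0.15, so 1 + 0.6417·K_p = 6.667.
K_p = (6.667 − 1)/0.6417 = 8.83.

K_p = 8.83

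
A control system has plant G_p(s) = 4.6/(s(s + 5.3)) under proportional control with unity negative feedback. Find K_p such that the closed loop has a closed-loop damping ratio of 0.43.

Closed-loop characteristic equation: s² + 5.3s + K_p·4.6 = 0.
So ω_n = √(4.6K_p) and 2ζω_n = 5.3, giving ζ = 5.3/(2√(4.6K_p)).
Setting ζ = 0.43: √(4.6K_p) = 5.3/(2·0.43) = 6.163, so K_p = 37.98/4.6 = 8.26.

K_p = 8.26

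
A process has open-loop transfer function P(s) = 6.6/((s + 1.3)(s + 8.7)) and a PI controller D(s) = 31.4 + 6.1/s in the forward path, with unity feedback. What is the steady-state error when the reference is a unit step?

The open loop D(s)P(s) has a pole at the origin (type 1), so the static position error constant is infinite and e_ss = 1/(1+∞) = 0.

0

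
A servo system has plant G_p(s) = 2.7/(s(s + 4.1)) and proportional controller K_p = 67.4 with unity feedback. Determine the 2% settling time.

The closed-loop denominator s² + 4.1s + 182 gives ω_n = √182 = 13.49 and ζ = 4.1/(2ω_n) = 0.152.
2% settling time T_s ≈ 4/(ζω_n) = 4/2.05 = 1.95 s.

T_s ≈ 1.95 s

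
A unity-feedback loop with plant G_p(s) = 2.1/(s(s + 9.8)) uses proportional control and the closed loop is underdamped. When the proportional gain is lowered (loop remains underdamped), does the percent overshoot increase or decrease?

ζ = 9.8/(2√(2.1K_p)) rises as K_p falls; higher damping means less overshoot.

decrease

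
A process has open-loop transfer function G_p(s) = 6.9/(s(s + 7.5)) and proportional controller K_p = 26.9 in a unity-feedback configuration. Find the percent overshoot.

40.7%

From 1 + K_pG_p(s) = 0: s² + 7.5s + 185.6 = 0 ⇒ ω_n = 13.62, ζ = 0.2753.
%OS = 100·exp(−πζ/√(1−ζ²)) = 100·exp(−π·0.2753/√0.9242) = 40.7%.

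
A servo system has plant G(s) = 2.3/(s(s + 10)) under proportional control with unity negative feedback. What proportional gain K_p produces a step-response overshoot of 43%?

K_p = 161

From %OS = 100·exp(−πζ/√(1−ζ²)) = 43%, ζ = −ln(0.43)/√(π²+ln²(0.43)) = 0.2594.
Characteristic equation s² + 10s + 2.3K_p = 0 gives ζ = 10/(2√(2.3K_p)).
Setting ζ = 0.2594: √(2.3K_p) = 10/(2·0.2594) = 19.27, so K_p = 371.4/2.3 = 161.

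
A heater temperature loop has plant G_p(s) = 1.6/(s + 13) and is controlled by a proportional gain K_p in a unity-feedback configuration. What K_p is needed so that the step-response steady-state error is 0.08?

K_p = 93.4

Steady-state error for a unit step on this type-0 loop is 1/(1 + K_p·G_p(0)).
G_p(0) = 0.1231. Require 1/(1 + K_p·0.1231) = 0.08, so 1 + 0.1231·K_p = 12.5.
K_p = (12.5 − 1)/0.1231 = 93.4.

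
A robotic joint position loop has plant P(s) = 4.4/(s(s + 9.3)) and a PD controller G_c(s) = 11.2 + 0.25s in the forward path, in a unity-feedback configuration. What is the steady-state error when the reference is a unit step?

The open loop G_c(s)P(s) has a pole at the origin (type 1), so the static position error constant is infinite and e_ss = 1/(1+∞) = 0.

0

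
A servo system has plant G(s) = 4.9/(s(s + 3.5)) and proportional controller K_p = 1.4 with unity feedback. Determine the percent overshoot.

5.95%

Closed-loop characteristic equation: s² + 3.5s + 6.86 = 0, so ω_n = 2.619 rad/s and ζ = 3.5/(2·2.619) = 0.6682.
%OS = 100·exp(−πζ/√(1−ζ²)) = 100·exp(−π·0.6682/√0.5536) = 5.95%.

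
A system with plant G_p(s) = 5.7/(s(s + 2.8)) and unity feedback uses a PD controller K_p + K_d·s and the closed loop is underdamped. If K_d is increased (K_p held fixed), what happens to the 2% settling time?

decrease

Characteristic equation s² + (2.8 + 5.7K_d)s + 5.7K_p = 0: raising K_d increases ζω_n = (2.8+5.7K_d)/2 while the loop stays underdamped, so T_s ≈ 4/(ζω_n) decreases.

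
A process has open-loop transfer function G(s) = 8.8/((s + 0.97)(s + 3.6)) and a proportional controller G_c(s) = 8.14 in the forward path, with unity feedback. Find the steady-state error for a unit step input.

The loop is type 0. Static position error constant K_pos = G_c(0)·G(0) = 8.14·2.52 = 20.51.
Steady-state error to a unit step: e_ss = 1/(1+K_pos) = 1/21.51 = 0.0465.

0.0465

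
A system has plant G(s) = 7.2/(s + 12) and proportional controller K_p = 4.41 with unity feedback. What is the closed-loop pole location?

s = -43.75

Closed-loop transfer function: T(s) = K_p·G(s)/(1 + K_p·G(s)) = 31.75/(s + 12 + 31.75) = 31.75/(s + 43.75).
The closed-loop pole is at s = −43.75.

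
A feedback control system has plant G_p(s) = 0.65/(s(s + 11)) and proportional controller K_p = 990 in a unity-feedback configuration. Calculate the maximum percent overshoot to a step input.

49.8%

Closed-loop characteristic equation: s² + 11s + 643.5 = 0, so ω_n = 25.37 rad/s and ζ = 11/(2·25.37) = 0.2168.
%OS = 100·exp(−πζ/√(1−ζ²)) = 100·exp(−π·0.2168/√0.953) = 49.8%.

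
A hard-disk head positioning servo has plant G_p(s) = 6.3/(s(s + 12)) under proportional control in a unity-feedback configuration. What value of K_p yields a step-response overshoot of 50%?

K_p = 123

From %OS = 100·exp(−πζ/√(1−ζ²)) = 50%, ζ = −ln(0.5)/√(π²+ln²(0.5)) = 0.2155.
Characteristic equation s² + 12s + 6.3K_p = 0 gives ζ = 12/(2√(6.3K_p)).
Setting ζ = 0.2155: √(6.3K_p) = 12/(2·0.2155) = 27.85, so K_p = 775.5/6.3 = 123.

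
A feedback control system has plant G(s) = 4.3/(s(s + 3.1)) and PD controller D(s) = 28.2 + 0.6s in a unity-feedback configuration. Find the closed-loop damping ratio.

ζ = 0.258

Forward path: (28.2 + 0.6s)·4.3/(s(s+3.1)). The closed-loop characteristic equation is s² + (3.1 + 4.3·0.6)s + 4.3·28.2 = 0.
That is s² + 5.68s + 121.3 = 0, so ω_n = 11.01 rad/s and ζ = 5.68/(2·11.01) = 0.2579.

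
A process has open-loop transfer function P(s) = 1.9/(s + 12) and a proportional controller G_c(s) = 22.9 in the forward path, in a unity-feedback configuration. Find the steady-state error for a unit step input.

The loop is type 0. Static position error constant K_pos = G_c(0)·P(0) = 22.9·0.1583 = 3.626.
Steady-state error to a unit step: e_ss = 1/(1+K_pos) = 1/4.626 = 0.216.

0.216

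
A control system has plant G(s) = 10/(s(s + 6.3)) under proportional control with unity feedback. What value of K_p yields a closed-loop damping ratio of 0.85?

Closed-loop characteristic equation: s² + 6.3s + K_p·10 = 0.
So ω_n = √(10K_p) and 2ζω_n = 6.3, giving ζ = 6.3/(2√(10K_p)).
Setting ζ = 0.85: √(10K_p) = 6.3/(2·0.85) = 3.706, so K_p = 13.73/10 = 1.37.

K_p = 1.37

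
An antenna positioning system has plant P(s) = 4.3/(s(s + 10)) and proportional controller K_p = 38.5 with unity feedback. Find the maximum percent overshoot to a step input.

26.6%

From 1 + K_pP(s) = 0: s² + 10s + 165.5 = 0 ⇒ ω_n = 12.87, ζ = 0.3886.
%OS = 100·exp(−πζ/√(1−ζ²)) = 100·exp(−π·0.3886/√0.849) = 26.6%.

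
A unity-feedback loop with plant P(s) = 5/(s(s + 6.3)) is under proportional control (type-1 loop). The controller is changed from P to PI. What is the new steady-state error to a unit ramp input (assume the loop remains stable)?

The integrator raises the loop to type 2, so K_v → ∞ and e_ss to a ramp is zero.

0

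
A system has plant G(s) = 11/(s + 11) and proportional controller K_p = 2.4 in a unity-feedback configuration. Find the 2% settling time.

T_s ≈ 0.107 s

Closed-loop transfer function: T(s) = K_p·G(s)/(1 + K_p·G(s)) = 26.4/(s + 11 + 26.4) = 26.4/(s + 37.4).
Time constant τ = 1/37.4 = 0.02674 s, so the 2% settling time is about 4τ = 0.107 s.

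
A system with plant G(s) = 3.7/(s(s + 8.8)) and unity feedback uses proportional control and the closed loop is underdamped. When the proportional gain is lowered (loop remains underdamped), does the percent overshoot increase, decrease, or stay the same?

ζ = 8.8/(2√(3.7K_p)) rises as K_p falls; higher damping means less overshoot.

decrease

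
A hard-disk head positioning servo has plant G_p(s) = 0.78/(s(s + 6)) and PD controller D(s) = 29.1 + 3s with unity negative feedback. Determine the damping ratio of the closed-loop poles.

ζ = 0.875

Forward path: (29.1 + 3s)·0.78/(s(s+6)). The closed-loop characteristic equation is s² + (6 + 0.78·3)s + 0.78·29.1 = 0.
That is s² + 8.34s + 22.7 = 0, so ω_n = 4.764 rad/s and ζ = 8.34/(2·4.764) = 0.8753.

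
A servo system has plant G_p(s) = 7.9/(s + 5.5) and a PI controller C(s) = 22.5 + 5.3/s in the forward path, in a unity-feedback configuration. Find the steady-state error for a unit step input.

The open loop C(s)G_p(s) has a pole at the origin (type 1), so the static position error constant is infinite and e_ss = 1/(1+∞) = 0.

0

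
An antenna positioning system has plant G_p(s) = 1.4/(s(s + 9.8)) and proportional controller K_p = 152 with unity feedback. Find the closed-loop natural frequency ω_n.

With unity feedback the closed-loop characteristic equation is s² + 9.8s + 152·1.4 = s² + 9.8s + 212.8 = 0.
Matching s² + 2ζω_n s + ω_n²: ω_n = √212.8 = 14.59 rad/s and 2ζω_n = 9.8, so ζ = 9.8/(2·14.59) = 0.336.

ω_n = 14.6 rad/s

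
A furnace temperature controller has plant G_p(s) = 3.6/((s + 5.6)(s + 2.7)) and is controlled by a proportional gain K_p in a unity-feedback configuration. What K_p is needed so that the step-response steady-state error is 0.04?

For a type-0 loop with proportional control, e_ss = 1/(1 + K_p·G_p(0)).
G_p(0) = 0.2381. Require 1/(1 + K_p·0.2381) = 0.04, so 1 + 0.2381·K_p = 25.
K_p = (25 − 1)/0.2381 = 101.

K_p = 101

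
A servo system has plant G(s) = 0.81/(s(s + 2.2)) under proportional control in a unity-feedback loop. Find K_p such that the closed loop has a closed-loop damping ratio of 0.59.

Closed-loop characteristic equation: s² + 2.2s + K_p·0.81 = 0.
So ω_n = √(0.81K_p) and 2ζω_n = 2.2, giving ζ = 2.2/(2√(0.81K_p)).
Setting ζ = 0.59: √(0.81K_p) = 2.2/(2·0.59) = 1.864, so K_p = 3.476/0.81 = 4.29.

K_p = 4.29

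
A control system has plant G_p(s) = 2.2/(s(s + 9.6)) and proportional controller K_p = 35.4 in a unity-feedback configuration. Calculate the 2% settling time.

T_s ≈ 0.833 s

The closed-loop denominator s² + 9.6s + 77.88 gives ω_n = √77.88 = 8.825 and ζ = 9.6/(2ω_n) = 0.5439.
2% settling time T_s ≈ 4/(ζω_n) = 4/4.8 = 0.833 s.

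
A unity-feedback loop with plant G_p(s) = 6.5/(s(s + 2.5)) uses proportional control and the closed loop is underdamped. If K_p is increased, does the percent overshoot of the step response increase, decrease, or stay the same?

increase

Characteristic equation s² + 2.5s + K_p·6.5 = 0: raising K_p raises ω_n while 2ζω_n = 2.5 is fixed, so ζ falls and overshoot grows.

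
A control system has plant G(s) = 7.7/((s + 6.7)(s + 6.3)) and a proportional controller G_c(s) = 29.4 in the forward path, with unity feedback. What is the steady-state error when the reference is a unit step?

The loop is type 0. Static position error constant K_pos = G_c(0)·G(0) = 29.4·0.1824 = 5.363.
Steady-state error to a unit step: e_ss = 1/(1+K_pos) = 1/6.363 = 0.157.

0.157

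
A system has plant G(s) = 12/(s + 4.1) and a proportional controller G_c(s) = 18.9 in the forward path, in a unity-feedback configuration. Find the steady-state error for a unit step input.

The loop is type 0. Static position error constant K_pos = G_c(0)·G(0) = 18.9·2.927 = 55.32.
Steady-state error to a unit step: e_ss = 1/(1+K_pos) = 1/56.32 = 0.0178.

0.0178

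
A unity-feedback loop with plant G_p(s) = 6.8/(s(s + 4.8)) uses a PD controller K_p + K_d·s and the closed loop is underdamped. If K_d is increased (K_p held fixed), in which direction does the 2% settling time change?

decrease

Characteristic equation s² + (4.8 + 6.8K_d)s + 6.8K_p = 0: raising K_d increases ζω_n = (4.8+6.8K_d)/2 while the loop stays underdamped, so T_s ≈ 4/(ζω_n) decreases.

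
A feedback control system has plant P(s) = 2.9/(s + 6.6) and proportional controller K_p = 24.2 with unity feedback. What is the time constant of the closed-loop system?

τ = 0.013 s

Closed-loop transfer function: T(s) = K_p·P(s)/(1 + K_p·P(s)) = 70.18/(s + 6.6 + 70.18) = 70.18/(s + 76.78).
Time constant τ = 1/76.78 = 0.013 s.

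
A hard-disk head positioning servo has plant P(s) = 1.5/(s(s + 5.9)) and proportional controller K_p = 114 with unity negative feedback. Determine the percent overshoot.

From 1 + K_pP(s) = 0: s² + 5.9s + 171 = 0 ⇒ ω_n = 13.08, ζ = 0.2256.
%OS = 100·exp(−πζ/√(1−ζ²)) = 100·exp(−π·0.2256/√0.9491) = 48.3%.

48.3%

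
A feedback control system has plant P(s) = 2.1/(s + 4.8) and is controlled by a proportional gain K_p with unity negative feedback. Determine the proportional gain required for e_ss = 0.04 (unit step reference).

Steady-state error for a unit step on this type-0 loop is 1/(1 + K_p·P(0)).
P(0) = 0.4375. Require 1/(1 + K_p·0.4375) = 0.04, so 1 + 0.4375·K_p = 25.
K_p = (25 − 1)/0.4375 = 54.9.

K_p = 54.9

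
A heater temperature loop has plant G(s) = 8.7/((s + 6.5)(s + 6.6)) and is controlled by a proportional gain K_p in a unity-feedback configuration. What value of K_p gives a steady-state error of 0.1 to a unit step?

K_p = 44.4

For a type-0 loop with proportional control, e_ss = 1/(1 + K_p·G(0)).
G(0) = 0.2028. Require 1/(1 + K_p·0.2028) = 0.1, so 1 + 0.2028·K_p = 10.
K_p = (10 − 1)/0.2028 = 44.4.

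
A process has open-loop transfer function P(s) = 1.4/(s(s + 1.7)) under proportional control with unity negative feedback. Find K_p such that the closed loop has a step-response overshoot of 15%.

K_p = 1.93

From %OS = 100·exp(−πζ/√(1−ζ²)) = 15%, ζ = −ln(0.15)/√(π²+ln²(0.15)) = 0.5169.
Characteristic equation s² + 1.7s + 1.4K_p = 0 gives ζ = 1.7/(2√(1.4K_p)).
Setting ζ = 0.5169: √(1.4K_p) = 1.7/(2·0.5169) = 1.644, so K_p = 2.704/1.4 = 1.93.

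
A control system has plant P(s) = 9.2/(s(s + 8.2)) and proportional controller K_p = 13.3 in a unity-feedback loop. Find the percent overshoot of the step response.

The closed-loop denominator s² + 8.2s + 122.4 gives ω_n = √122.4 = 11.06 and ζ = 8.2/(2ω_n) = 0.3707.
%OS = 100·exp(−πζ/√(1−ζ²)) = 100·exp(−π·0.3707/√0.8626) = 28.5%.

28.5%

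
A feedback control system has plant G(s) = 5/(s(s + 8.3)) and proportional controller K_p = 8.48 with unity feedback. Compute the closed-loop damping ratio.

1 + K_p·G(s) = 0 gives s² + 8.3s + 42.4 = 0.
Matching s² + 2ζω_n s + ω_n²: ω_n = √42.4 = 6.512 rad/s and 2ζω_n = 8.3, so ζ = 8.3/(2·6.512) = 0.637.

ζ = 0.637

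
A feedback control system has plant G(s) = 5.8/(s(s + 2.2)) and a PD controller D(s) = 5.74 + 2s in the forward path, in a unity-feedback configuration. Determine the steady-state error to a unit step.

0

The open loop D(s)G(s) has a pole at the origin (type 1), so the static position error constant is infinite and e_ss = 1/(1+∞) = 0.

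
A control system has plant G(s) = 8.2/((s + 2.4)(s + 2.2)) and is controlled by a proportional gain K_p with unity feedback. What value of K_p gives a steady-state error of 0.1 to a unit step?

K_p = 5.8

For a type-0 loop with proportional control, e_ss = 1/(1 + K_p·G(0)).
G(0) = 1.553. Require 1/(1 + K_p·1.553) = 0.1, so 1 + 1.553·K_p = 10.
K_p = (10 − 1)/1.553 = 5.8.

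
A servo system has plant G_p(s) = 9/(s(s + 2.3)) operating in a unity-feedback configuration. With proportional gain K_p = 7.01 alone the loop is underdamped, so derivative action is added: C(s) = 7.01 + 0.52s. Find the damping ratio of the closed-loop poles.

ζ = 0.439

Forward path: (7.01 + 0.52s)·9/(s(s+2.3)). The closed-loop characteristic equation is s² + (2.3 + 9·0.52)s + 9·7.01 = 0.
That is s² + 6.98s + 63.09 = 0, so ω_n = 7.943 rad/s and ζ = 6.98/(2·7.943) = 0.4394.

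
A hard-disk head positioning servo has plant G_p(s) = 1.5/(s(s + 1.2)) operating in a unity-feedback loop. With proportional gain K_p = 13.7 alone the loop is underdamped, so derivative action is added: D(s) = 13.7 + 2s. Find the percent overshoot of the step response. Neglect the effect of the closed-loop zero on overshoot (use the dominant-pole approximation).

19.4%

Forward path: (13.7 + 2s)·1.5/(s(s+1.2)). The closed-loop characteristic equation is s² + (1.2 + 1.5·2)s + 1.5·13.7 = 0.
That is s² + 4.2s + 20.55 = 0, so ω_n = 4.533 rad/s and ζ = 4.2/(2·4.533) = 0.4632.
%OS = 100·exp(−πζ/√(1−ζ²)) = 19.4%.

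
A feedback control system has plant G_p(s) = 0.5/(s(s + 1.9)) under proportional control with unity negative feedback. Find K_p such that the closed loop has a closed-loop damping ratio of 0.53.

Closed-loop characteristic equation: s² + 1.9s + K_p·0.5 = 0.
So ω_n = √(0.5K_p) and 2ζω_n = 1.9, giving ζ = 1.9/(2√(0.5K_p)).
Setting ζ = 0.53: √(0.5K_p) = 1.9/(2·0.53) = 1.792, so K_p = 3.213/0.5 = 6.43.

K_p = 6.43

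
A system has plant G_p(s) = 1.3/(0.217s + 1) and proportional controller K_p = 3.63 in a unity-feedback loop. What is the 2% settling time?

Closed loop: T(s) = K_p·G_p/(1+K_p·G_p) = 4.719/(0.217s + 1 + 4.719), with pole at s = −(1 + 4.719)/0.217 = −26.35.
τ = 1/26.35 = 0.03794 s, so 2% settling time ≈ 4τ = 0.152 s.

T_s ≈ 0.152 s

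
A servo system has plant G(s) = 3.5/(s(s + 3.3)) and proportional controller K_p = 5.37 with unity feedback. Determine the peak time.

The closed-loop denominator s² + 3.3s + 18.8 gives ω_n = √18.8 = 4.335 and ζ = 3.3/(2ω_n) = 0.3806.
Damped frequency ω_d = ω_n√(1−ζ²) = 4.009 rad/s, so peak time T_p = π/ω_d = 0.784 s.

T_p = 0.784 s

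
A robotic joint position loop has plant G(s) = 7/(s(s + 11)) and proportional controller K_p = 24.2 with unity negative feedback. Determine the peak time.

The closed-loop denominator s² + 11s + 169.4 gives ω_n = √169.4 = 13.02 and ζ = 11/(2ω_n) = 0.4226.
Damped frequency ω_d = ω_n√(1−ζ²) = 11.8 rad/s, so peak time T_p = π/ω_d = 0.266 s.

T_p = 0.266 s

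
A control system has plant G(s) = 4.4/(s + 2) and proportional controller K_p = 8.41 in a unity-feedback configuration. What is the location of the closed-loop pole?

Closed-loop transfer function: T(s) = K_p·G(s)/(1 + K_p·G(s)) = 37/(s + 2 + 37) = 37/(s + 39).
The closed-loop pole is at s = −39.

s = -39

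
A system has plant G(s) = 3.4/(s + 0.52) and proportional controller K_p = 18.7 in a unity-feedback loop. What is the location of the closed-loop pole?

Closed-loop transfer function: T(s) = K_p·G(s)/(1 + K_p·G(s)) = 63.58/(s + 0.52 + 63.58) = 63.58/(s + 64.1).
The closed-loop pole is at s = −64.1.

s = -64.1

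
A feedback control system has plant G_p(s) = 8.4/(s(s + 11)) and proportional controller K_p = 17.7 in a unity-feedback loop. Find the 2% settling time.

Closed-loop characteristic equation: s² + 11s + 148.7 = 0, so ω_n = 12.19 rad/s and ζ = 11/(2·12.19) = 0.4511.
2% settling time T_s ≈ 4/(ζω_n) = 4/5.5 = 0.727 s.

T_s ≈ 0.727 s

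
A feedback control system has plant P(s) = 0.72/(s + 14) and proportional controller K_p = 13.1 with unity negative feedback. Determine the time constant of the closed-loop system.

τ = 0.0427 s

Closed-loop transfer function: T(s) = K_p·P(s)/(1 + K_p·P(s)) = 9.432/(s + 14 + 9.432) = 9.432/(s + 23.43).
Time constant τ = 1/23.43 = 0.0427 s.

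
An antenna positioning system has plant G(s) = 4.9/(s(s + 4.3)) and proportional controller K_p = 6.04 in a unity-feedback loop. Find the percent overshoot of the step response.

25.9%

From 1 + K_pG(s) = 0: s² + 4.3s + 29.6 = 0 ⇒ ω_n = 5.44, ζ = 0.3952.
%OS = 100·exp(−πζ/√(1−ζ²)) = 100·exp(−π·0.3952/√0.8438) = 25.9%.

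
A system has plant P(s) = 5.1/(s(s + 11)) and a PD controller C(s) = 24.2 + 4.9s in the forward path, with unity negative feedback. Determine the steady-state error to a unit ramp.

The loop has one pole at the origin (type 1). Velocity error constant K_v = lim_{s→0} s·C(s)P(s) = 24.2·5.1/11 = 11.22.
Steady-state error to a unit ramp: e_ss = 1/K_v = 0.0891.

0.0891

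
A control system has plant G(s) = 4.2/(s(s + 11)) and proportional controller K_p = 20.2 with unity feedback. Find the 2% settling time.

T_s ≈ 0.727 s

Closed-loop characteristic equation: s² + 11s + 84.84 = 0, so ω_n = 9.211 rad/s and ζ = 11/(2·9.211) = 0.5971.
2% settling time T_s ≈ 4/(ζω_n) = 4/5.5 = 0.727 s.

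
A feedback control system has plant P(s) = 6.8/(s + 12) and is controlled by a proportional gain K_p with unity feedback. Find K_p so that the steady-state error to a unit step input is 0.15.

K_p = 10

The loop is type 0, so e_ss(step) = 1/(1 + K_pos) with K_pos = K_p·P(0).
P(0) = 0.5667. Require 1/(1 + K_p·0.5667) = 0.15, so 1 + 0.5667·K_p = 6.667.
K_p = (6.667 − 1)/0.5667 = 10.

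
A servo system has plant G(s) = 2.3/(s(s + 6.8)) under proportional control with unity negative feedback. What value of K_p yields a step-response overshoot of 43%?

From %OS = 100·exp(−πζ/√(1−ζ²)) = 43%, ζ = −ln(0.43)/√(π²+ln²(0.43)) = 0.2594.
Characteristic equation s² + 6.8s + 2.3K_p = 0 gives ζ = 6.8/(2√(2.3K_p)).
Setting ζ = 0.2594: √(2.3K_p) = 6.8/(2·0.2594) = 13.1, so K_p = 171.7/2.3 = 74.7.

K_p = 74.7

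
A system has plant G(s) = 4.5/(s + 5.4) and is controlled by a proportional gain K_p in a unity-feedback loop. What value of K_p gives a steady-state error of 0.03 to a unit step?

K_p = 38.8

For a type-0 loop with proportional control, e_ss = 1/(1 + K_p·G(0)).
G(0) = 0.8333. Require 1/(1 + K_p·0.8333) = 0.03, so 1 + 0.8333·K_p = 33.33.
K_p = (33.33 − 1)/0.8333 = 38.8.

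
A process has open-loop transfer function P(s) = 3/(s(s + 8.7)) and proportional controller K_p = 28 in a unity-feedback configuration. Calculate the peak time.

T_p = 0.389 s

From 1 + K_pP(s) = 0: s² + 8.7s + 84 = 0 ⇒ ω_n = 9.165, ζ = 0.4746.
Damped frequency ω_d = ω_n√(1−ζ²) = 8.067 rad/s, so peak time T_p = π/ω_d = 0.389 s.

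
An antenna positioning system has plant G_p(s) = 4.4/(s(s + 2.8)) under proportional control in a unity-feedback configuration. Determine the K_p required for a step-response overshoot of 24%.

K_p = 2.6

From %OS = 100·exp(−πζ/√(1−ζ²)) = 24%, ζ = −ln(0.24)/√(π²+ln²(0.24)) = 0.4136.
Characteristic equation s² + 2.8s + 4.4K_p = 0 gives ζ = 2.8/(2√(4.4K_p)).
Setting ζ = 0.4136: √(4.4K_p) = 2.8/(2·0.4136) = 3.385, so K_p = 11.46/4.4 = 2.6.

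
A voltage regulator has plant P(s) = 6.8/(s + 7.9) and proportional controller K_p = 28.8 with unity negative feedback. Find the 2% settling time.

T_s ≈ 0.0196 s

Closed-loop transfer function: T(s) = K_p·P(s)/(1 + K_p·P(s)) = 195.8/(s + 7.9 + 195.8) = 195.8/(s + 203.7).
Time constant τ = 1/203.7 = 0.004908 s, so the 2% settling time is about 4τ = 0.0196 s.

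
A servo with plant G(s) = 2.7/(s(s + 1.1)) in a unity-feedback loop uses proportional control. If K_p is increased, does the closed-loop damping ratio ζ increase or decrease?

decrease

ζ = 1.1/(2√(2.7K_p)); increasing K_p raises the denominator, so ζ falls.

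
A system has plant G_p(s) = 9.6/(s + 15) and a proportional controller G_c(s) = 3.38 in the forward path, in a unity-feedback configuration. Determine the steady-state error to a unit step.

0.316

The loop is type 0. Static position error constant K_pos = G_c(0)·G_p(0) = 3.38·0.64 = 2.163.
Steady-state error to a unit step: e_ss = 1/(1+K_pos) = 1/3.163 = 0.316.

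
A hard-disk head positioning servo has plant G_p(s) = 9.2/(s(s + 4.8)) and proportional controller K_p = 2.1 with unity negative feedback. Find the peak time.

T_p = 0.853 s

Closed-loop characteristic equation: s² + 4.8s + 19.32 = 0, so ω_n = 4.395 rad/s and ζ = 4.8/(2·4.395) = 0.546.
Damped frequency ω_d = ω_n√(1−ζ²) = 3.682 rad/s, so peak time T_p = π/ω_d = 0.853 s.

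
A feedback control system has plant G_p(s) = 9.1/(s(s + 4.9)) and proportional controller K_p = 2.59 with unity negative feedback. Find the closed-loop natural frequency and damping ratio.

ω_n = 4.85 rad/s, ζ = 0.505

The closed-loop denominator is s(s+4.9) + 2.59·9.1 = s² + 4.9s + 23.57.
So ω_n² = 23.57 ⇒ ω_n = 4.855 rad/s, and ζ = 4.9/(2ω_n) = 0.505.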